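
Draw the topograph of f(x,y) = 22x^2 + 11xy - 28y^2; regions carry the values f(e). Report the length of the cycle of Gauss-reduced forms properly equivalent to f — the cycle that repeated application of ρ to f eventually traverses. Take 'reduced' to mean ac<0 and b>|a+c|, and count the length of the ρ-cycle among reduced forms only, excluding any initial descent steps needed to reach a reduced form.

D = 2585, ⌊√D⌋ = 50
river: ρ → (-28,45,5)
river: ρ → (5,45,-28)
river: ρ → (-28,11,22)
river: ρ → (22,33,-17)
river: ρ → (-17,35,20)
river: ρ → (20,45,-7)
river: ρ → (-7,39,38)
river: ρ → (38,37,-8)
river: ρ → (-8,43,23)
river: ρ → (23,49,-2)
river: ρ → (-2,47,47)
river: ρ → (47,47,-2)
river: ρ → (-2,49,23)
river: ρ → (23,43,-8)
river: ρ → (-8,37,38)
river: ρ → (38,39,-7)
river: ρ → (-7,45,20)
river: ρ → (20,35,-17)
river: ρ → (-17,33,22)
river: ρ → (22,11,-28)
ρ-cycle length = 20 (tail of 0 descent steps not counted)

20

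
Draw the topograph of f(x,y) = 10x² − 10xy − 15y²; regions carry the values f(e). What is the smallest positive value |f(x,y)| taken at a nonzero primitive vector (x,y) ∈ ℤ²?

descent: ρ → (-15,10,10)  [lands on river]
river: ρ → (10,10,-15)
river: ρ → (-15,20,5)
river: ρ → (5,20,-15)
closes: descent 1, river 4
min |a| on river = 5

5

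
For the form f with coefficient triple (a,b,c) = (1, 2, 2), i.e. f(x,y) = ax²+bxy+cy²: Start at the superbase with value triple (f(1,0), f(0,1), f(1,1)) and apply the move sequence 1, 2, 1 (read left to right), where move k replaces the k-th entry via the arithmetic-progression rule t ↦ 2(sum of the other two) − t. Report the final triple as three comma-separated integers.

start (1,2,5) = (f(1,0),f(0,1),f(1,1))
replace slot 1: 2·(2+5) − 1 = 13 → (13,2,5)
replace slot 2: 2·(13+5) − 2 = 34 → (13,34,5)
replace slot 1: 2·(34+5) − 13 = 65 → (65,34,5)

65,34,5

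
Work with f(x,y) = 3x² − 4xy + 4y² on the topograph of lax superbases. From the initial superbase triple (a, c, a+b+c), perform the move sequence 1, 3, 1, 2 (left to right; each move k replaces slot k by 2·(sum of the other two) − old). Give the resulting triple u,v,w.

start (3,4,3) = (f(1,0),f(0,1),f(1,1))
replace slot 1: 2·(4+3) − 3 = 11 → (11,4,3)
replace slot 3: 2·(11+4) − 3 = 27 → (11,4,27)
replace slot 1: 2·(4+27) − 11 = 51 → (51,4,27)
replace slot 2: 2·(51+27) − 4 = 152 → (51,152,27)

51,152,27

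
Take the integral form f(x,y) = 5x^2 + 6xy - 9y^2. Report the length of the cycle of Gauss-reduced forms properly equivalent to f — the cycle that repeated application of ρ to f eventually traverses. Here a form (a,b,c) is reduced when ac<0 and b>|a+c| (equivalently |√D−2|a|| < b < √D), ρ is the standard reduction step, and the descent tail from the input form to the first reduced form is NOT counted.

D = 216, ⌊√D⌋ = 14
river: ρ → (-9,12,2)
river: ρ → (2,12,-9)
river: ρ → (-9,6,5)
river: ρ → (5,14,-1)
river: ρ → (-1,14,5)
river: ρ → (5,6,-9)
ρ-cycle length = 6 (tail of 0 descent steps not counted)

6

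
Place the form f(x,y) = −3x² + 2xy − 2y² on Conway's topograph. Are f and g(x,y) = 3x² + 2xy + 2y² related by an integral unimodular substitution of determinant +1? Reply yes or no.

D₁ = -20, D₂ = -20
f is negative-definite; reduce −f:
−f: flip: (3,-2,2)→(2,2,3)
−f: reduced (well bottom): (2,2,3) with a≤c, −a<b≤a
flip sign back: reduced form of f is (-2,-2,-3)
g: flip: (3,2,2)→(2,-2,3)
g: translate: b→2 (≡-2 mod 4), so (2,-2,3)→(2,2,3)
g: reduced (well bottom): (2,2,3) with a≤c, −a<b≤a
reduced forms (-2, -2, -3) vs (2, 2, 3) ⇒ inequivalent

no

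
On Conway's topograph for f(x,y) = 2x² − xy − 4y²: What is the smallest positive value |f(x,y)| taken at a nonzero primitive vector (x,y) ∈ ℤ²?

descent: ρ → (-4,1,2)
descent: ρ → (2,3,-3)  [lands on river]
river: ρ → (-3,3,2)
river: ρ → (2,5,-1)
river: ρ → (-1,5,2)
closes: descent 2, river 4
min |a| on river = 1

1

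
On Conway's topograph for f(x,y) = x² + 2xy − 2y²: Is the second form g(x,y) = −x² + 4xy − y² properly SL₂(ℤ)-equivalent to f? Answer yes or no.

D₁ = 12, D₂ = 12
river cycle of f (length 2): (-2, 2, 1), (1, 2, -2)
river cycle of g (length 2): (-1, 2, 2), (2, 2, -1)
cycles differ ⇒ inequivalent

no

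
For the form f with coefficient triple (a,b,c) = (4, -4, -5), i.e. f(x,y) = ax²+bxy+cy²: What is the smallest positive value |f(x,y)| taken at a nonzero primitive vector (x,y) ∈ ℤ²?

descent: ρ → (-5,4,4)  [lands on river]
river: ρ → (4,4,-5)
river: ρ → (-5,6,3)
river: ρ → (3,6,-5)
closes: descent 1, river 4
min |a| on river = 3

3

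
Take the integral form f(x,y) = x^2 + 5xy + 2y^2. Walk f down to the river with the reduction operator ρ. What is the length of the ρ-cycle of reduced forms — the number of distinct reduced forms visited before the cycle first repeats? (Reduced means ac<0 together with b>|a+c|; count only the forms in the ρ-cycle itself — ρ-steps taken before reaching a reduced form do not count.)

D = 17, ⌊√D⌋ = 4
descent: ρ → (2,3,-1)  [lands on river]
river: ρ → (-1,3,2)
river: ρ → (2,1,-2)
river: ρ → (-2,3,1)
river: ρ → (1,3,-2)
river: ρ → (-2,1,2)
ρ-cycle length = 6 (tail of 1 descent step not counted)

6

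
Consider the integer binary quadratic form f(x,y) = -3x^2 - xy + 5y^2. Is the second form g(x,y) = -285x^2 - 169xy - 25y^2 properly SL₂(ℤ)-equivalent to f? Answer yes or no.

D₁ = 61, D₂ = 61
river cycle of f (length 6): (-3, 5, 3), (3, 7, -1), (-1, 7, 3), (3, 5, -3), (-3, 7, 1), (1, 7, -3)
river cycle of g (length 6): (-3, 5, 3), (3, 7, -1), (-1, 7, 3), (3, 5, -3), (-3, 7, 1), (1, 7, -3)
cycles coincide ⇒ equivalent

yes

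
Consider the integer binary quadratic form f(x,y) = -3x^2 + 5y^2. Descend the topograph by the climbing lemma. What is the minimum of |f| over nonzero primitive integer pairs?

descent: ρ → (5,0,-3)
descent: ρ → (-3,6,2)  [lands on river]
river: ρ → (2,6,-3)
closes: descent 2, river 2
min |a| on river = 2

2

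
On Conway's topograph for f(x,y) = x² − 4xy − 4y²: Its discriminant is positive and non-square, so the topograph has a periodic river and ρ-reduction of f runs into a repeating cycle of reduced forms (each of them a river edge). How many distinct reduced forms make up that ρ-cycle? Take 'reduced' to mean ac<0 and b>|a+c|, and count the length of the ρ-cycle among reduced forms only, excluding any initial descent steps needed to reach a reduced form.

D = 32, ⌊√D⌋ = 5
descent: ρ → (-4,4,1)  [lands on river]
river: ρ → (1,4,-4)
ρ-cycle length = 2 (tail of 1 descent step not counted)

2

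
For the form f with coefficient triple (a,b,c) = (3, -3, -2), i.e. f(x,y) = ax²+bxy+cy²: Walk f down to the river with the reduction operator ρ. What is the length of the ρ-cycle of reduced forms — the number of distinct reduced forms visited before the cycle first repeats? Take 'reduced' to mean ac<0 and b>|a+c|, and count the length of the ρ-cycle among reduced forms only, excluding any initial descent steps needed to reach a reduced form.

D = 33, ⌊√D⌋ = 5
descent: ρ → (-2,3,3)  [lands on river]
river: ρ → (3,3,-2)
river: ρ → (-2,5,1)
river: ρ → (1,5,-2)
ρ-cycle length = 4 (tail of 1 descent step not counted)

4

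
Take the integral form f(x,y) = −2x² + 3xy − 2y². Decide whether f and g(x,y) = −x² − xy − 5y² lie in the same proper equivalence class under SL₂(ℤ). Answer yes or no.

D₁ = -7, D₂ = -19
discriminants differ ⇒ not SL₂(ℤ)-equivalent

no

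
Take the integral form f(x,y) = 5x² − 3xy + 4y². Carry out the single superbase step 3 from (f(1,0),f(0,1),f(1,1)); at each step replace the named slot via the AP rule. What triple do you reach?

start (5,4,6) = (f(1,0),f(0,1),f(1,1))
replace slot 3: 2·(5+4) − 6 = 12 → (5,4,12)

5,4,12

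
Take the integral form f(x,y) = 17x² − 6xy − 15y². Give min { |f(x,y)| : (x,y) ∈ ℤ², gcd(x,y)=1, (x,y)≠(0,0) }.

descent: ρ → (-15,6,17)  [lands on river]
river: ρ → (17,28,-4)
river: ρ → (-4,28,17)
river: ρ → (17,6,-15)
river: ρ → (-15,24,8)
river: ρ → (8,24,-15)
closes: descent 1, river 6
min |a| on river = 4

4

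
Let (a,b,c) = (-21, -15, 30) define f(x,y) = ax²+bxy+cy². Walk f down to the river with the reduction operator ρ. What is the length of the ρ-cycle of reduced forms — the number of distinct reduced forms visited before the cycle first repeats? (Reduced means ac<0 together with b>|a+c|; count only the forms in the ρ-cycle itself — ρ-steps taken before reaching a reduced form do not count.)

D = 2745, ⌊√D⌋ = 52
descent: ρ → (30,15,-21)  [lands on river]
river: ρ → (-21,27,24)
river: ρ → (24,21,-24)
river: ρ → (-24,27,21)
river: ρ → (21,15,-30)
river: ρ → (-30,45,6)
river: ρ → (6,51,-6)
river: ρ → (-6,45,30)
ρ-cycle length = 8 (tail of 1 descent step not counted)

8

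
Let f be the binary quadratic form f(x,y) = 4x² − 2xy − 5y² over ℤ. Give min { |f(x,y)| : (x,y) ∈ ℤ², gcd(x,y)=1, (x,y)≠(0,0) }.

descent: ρ → (-5,2,4)  [lands on river]
river: ρ → (4,6,-3)
river: ρ → (-3,6,4)
river: ρ → (4,2,-5)
river: ρ → (-5,8,1)
river: ρ → (1,8,-5)
closes: descent 1, river 6
min |a| on river = 1

1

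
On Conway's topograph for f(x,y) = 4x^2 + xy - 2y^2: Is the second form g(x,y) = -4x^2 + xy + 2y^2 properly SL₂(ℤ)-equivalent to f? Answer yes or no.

D₁ = 33, D₂ = 33
river cycle of f (length 4): (-2, 3, 3), (3, 3, -2), (-2, 5, 1), (1, 5, -2)
river cycle of g (length 4): (2, 3, -3), (-3, 3, 2), (2, 5, -1), (-1, 5, 2)
cycles differ ⇒ inequivalent

no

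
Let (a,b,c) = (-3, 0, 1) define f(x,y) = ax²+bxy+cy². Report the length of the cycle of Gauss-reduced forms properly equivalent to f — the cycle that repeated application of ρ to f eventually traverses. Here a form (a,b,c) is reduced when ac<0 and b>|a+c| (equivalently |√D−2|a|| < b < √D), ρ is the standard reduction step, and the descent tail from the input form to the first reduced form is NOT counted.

D = 12, ⌊√D⌋ = 3
descent: ρ → (1,2,-2)  [lands on river]
river: ρ → (-2,2,1)
ρ-cycle length = 2 (tail of 1 descent step not counted)

2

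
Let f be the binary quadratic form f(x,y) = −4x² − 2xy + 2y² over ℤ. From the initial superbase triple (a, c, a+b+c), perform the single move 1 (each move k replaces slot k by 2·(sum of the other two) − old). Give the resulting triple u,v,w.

start (-4,2,-4) = (f(1,0),f(0,1),f(1,1))
replace slot 1: 2·(2+(-4)) − (-4) = 0 → (0,2,-4)

0,2,-4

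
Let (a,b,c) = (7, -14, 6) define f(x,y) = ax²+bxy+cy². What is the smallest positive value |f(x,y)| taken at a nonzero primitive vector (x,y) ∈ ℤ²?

descent: ρ → (6,2,-1)
descent: ρ → (-1,4,3)  [lands on river]
river: ρ → (3,2,-2)
river: ρ → (-2,2,3)
river: ρ → (3,4,-1)
closes: descent 2, river 4
min |a| on river = 1

1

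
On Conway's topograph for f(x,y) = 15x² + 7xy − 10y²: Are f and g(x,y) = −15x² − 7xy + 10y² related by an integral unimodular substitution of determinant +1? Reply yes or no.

D₁ = 649, D₂ = 649
river cycle of f (length 34): (-10, 13, 12), (12, 11, -11), (-11, 11, 12), (12, 13, -10), (-10, 7, 15), (15, 23, -2), (-2, 25, 3), (3, 23, -10), (-10, 17, 9), (9, 19, -8), … (24 more)
river cycle of g (length 34): (10, 7, -15), (-15, 23, 2), (2, 25, -3), (-3, 23, 10), (10, 17, -9), (-9, 19, 8), (8, 13, -15), (-15, 17, 6), (6, 19, -12), (-12, 5, 13), … (24 more)
cycles differ ⇒ inequivalent

no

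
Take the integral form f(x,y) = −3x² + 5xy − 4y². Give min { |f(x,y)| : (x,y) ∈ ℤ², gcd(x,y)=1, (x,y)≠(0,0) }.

translate: b→1 (≡-5 mod 6), so (3,-5,4)→(3,1,2)
flip: (3,1,2)→(2,-1,3)
reduced (well bottom): (2,-1,3) with a≤c, −a<b≤a
well minimum |f| = |-2| = 2 (negative-definite)

2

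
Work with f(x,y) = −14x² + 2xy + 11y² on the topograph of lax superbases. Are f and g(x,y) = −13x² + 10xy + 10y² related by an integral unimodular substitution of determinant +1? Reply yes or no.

D₁ = 620, D₂ = 620
river cycle of f (length 4): (11, 20, -5), (-5, 20, 11), (11, 24, -1), (-1, 24, 11)
river cycle of g (length 8): (10, 10, -13), (-13, 16, 7), (7, 12, -17), (-17, 22, 2), (2, 22, -17), (-17, 12, 7), (7, 16, -13), (-13, 10, 10)
cycles differ ⇒ inequivalent

no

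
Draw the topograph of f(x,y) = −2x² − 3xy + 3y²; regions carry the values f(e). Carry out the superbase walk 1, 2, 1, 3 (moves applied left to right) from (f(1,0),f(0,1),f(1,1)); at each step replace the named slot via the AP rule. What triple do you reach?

start (-2,3,-2) = (f(1,0),f(0,1),f(1,1))
replace slot 1: 2·(3+(-2)) − (-2) = 4 → (4,3,-2)
replace slot 2: 2·(4+(-2)) − 3 = 1 → (4,1,-2)
replace slot 1: 2·(1+(-2)) − 4 = -6 → (-6,1,-2)
replace slot 3: 2·((-6)+1) − (-2) = -8 → (-6,1,-8)

-6,1,-8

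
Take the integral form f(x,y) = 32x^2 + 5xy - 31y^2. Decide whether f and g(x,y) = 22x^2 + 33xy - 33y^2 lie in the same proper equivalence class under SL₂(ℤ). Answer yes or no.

D₁ = 3993, D₂ = 3993
river cycle of f (length 32): (-31, 57, 6), (6, 63, -1), (-1, 63, 6), (6, 57, -31), (-31, 5, 32), (32, 59, -4), (-4, 61, 17), (17, 41, -34), (-34, 27, 24), (24, 21, -37), … (22 more)
river cycle of g (length 4): (-33, 33, 22), (22, 55, -11), (-11, 55, 22), (22, 33, -33)
cycles differ ⇒ inequivalent

no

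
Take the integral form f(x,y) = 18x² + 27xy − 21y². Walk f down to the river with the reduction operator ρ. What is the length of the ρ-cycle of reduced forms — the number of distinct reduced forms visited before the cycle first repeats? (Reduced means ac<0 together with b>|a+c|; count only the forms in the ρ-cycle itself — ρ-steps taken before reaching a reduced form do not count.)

D = 2241, ⌊√D⌋ = 47
river: ρ → (-21,15,24)
river: ρ → (24,33,-12)
river: ρ → (-12,39,15)
river: ρ → (15,21,-30)
river: ρ → (-30,39,6)
river: ρ → (6,45,-9)
river: ρ → (-9,45,6)
river: ρ → (6,39,-30)
river: ρ → (-30,21,15)
river: ρ → (15,39,-12)
river: ρ → (-12,33,24)
river: ρ → (24,15,-21)
river: ρ → (-21,27,18)
river: ρ → (18,45,-3)
river: ρ → (-3,45,18)
river: ρ → (18,27,-21)
ρ-cycle length = 16 (tail of 0 descent steps not counted)

16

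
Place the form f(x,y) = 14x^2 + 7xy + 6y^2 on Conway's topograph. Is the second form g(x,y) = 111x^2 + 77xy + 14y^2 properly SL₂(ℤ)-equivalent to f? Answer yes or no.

D₁ = -287, D₂ = -287
f: flip: (14,7,6)→(6,-7,14)
f: translate: b→5 (≡-7 mod 12), so (6,-7,14)→(6,5,13)
f: reduced (well bottom): (6,5,13) with a≤c, −a<b≤a
g: flip: (111,77,14)→(14,-77,111)
g: translate: b→7 (≡-77 mod 28), so (14,-77,111)→(14,7,6)
g: flip: (14,7,6)→(6,-7,14)
g: translate: b→5 (≡-7 mod 12), so (6,-7,14)→(6,5,13)
g: reduced (well bottom): (6,5,13) with a≤c, −a<b≤a
reduced forms (6, 5, 13) vs (6, 5, 13) ⇒ equivalent

yes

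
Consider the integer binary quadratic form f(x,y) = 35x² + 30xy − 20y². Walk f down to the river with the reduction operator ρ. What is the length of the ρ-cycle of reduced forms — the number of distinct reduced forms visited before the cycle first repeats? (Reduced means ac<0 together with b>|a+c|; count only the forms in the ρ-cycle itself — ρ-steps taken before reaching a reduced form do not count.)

D = 3700, ⌊√D⌋ = 60
river: ρ → (-20,50,15)
river: ρ → (15,40,-35)
river: ρ → (-35,30,20)
river: ρ → (20,50,-15)
river: ρ → (-15,40,35)
river: ρ → (35,30,-20)
ρ-cycle length = 6 (tail of 0 descent steps not counted)

6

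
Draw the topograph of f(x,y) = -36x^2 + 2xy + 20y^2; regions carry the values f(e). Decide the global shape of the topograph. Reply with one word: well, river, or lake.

D = b²−4ac = 2² − 4·(-36)·20 = 2884
D > 0 non-square ⇒ indefinite ⇒ periodic river

river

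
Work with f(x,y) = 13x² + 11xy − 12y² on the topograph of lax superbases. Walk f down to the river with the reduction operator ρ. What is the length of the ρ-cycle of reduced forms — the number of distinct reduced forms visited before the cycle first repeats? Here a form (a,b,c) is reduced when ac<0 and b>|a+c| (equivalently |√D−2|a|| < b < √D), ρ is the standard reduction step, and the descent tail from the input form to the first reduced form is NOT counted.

D = 745, ⌊√D⌋ = 27
river: ρ → (-12,13,12)
river: ρ → (12,11,-13)
river: ρ → (-13,15,10)
river: ρ → (10,25,-3)
river: ρ → (-3,23,18)
river: ρ → (18,13,-8)
river: ρ → (-8,19,12)
river: ρ → (12,5,-15)
river: ρ → (-15,25,2)
river: ρ → (2,27,-2)
river: ρ → (-2,25,15)
river: ρ → (15,5,-12)
river: ρ → (-12,19,8)
river: ρ → (8,13,-18)
river: ρ → (-18,23,3)
river: ρ → (3,25,-10)
river: ρ → (-10,15,13)
river: ρ → (13,11,-12)
ρ-cycle length = 18 (tail of 0 descent steps not counted)

18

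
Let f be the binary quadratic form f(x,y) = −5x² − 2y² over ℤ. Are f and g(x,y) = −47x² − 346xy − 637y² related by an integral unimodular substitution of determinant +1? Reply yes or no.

D₁ = -40, D₂ = -40
f is negative-definite; reduce −f:
−f: flip: (5,0,2)→(2,0,5)
−f: reduced (well bottom): (2,0,5) with a≤c, −a<b≤a
flip sign back: reduced form of f is (-2,0,-5)
g is negative-definite; reduce −g:
−g: translate: b→-30 (≡346 mod 94), so (47,346,637)→(47,-30,5)
−g: flip: (47,-30,5)→(5,30,47)
−g: translate: b→0 (≡30 mod 10), so (5,30,47)→(5,0,2)
−g: flip: (5,0,2)→(2,0,5)
−g: reduced (well bottom): (2,0,5) with a≤c, −a<b≤a
flip sign back: reduced form of g is (-2,0,-5)
reduced forms (-2, 0, -5) vs (-2, 0, -5) ⇒ equivalent

yes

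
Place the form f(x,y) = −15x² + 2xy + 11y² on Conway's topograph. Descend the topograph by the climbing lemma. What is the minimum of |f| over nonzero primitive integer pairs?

descent: ρ → (11,20,-6)  [lands on river]
river: ρ → (-6,16,17)
river: ρ → (17,18,-5)
river: ρ → (-5,22,9)
river: ρ → (9,14,-13)
river: ρ → (-13,12,10)
river: ρ → (10,8,-15)
river: ρ → (-15,22,3)
river: ρ → (3,20,-22)
river: ρ → (-22,24,1)
river: ρ → (1,24,-22)
river: ρ → (-22,20,3)
river: ρ → (3,22,-15)
river: ρ → (-15,8,10)
river: ρ → (10,12,-13)
river: ρ → (-13,14,9)
river: ρ → (9,22,-5)
river: ρ → (-5,18,17)
river: ρ → (17,16,-6)
river: ρ → (-6,20,11)
river: ρ → (11,24,-2)
river: ρ → (-2,24,11)
closes: descent 1, river 22
min |a| on river = 1

1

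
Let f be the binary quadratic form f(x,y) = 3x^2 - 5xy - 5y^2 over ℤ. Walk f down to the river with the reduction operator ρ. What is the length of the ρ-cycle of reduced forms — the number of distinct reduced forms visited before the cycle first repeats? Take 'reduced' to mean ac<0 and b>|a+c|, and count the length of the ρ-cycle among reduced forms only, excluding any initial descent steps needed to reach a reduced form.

D = 85, ⌊√D⌋ = 9
descent: ρ → (-5,5,3)  [lands on river]
river: ρ → (3,7,-3)
river: ρ → (-3,5,5)
river: ρ → (5,5,-3)
river: ρ → (-3,7,3)
river: ρ → (3,5,-5)
ρ-cycle length = 6 (tail of 1 descent step not counted)

6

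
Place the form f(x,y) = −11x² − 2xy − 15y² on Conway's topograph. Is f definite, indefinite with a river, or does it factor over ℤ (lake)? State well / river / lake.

D = b²−4ac = (-2)² − 4·(-11)·(-15) = -656
D < 0 ⇒ definite ⇒ every region one sign ⇒ single well

well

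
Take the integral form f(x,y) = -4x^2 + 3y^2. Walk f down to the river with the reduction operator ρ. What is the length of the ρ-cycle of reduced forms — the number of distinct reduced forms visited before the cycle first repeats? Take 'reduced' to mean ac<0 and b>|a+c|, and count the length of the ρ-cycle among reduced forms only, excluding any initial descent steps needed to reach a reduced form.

D = 48, ⌊√D⌋ = 6
descent: ρ → (3,6,-1)  [lands on river]
river: ρ → (-1,6,3)
ρ-cycle length = 2 (tail of 1 descent step not counted)

2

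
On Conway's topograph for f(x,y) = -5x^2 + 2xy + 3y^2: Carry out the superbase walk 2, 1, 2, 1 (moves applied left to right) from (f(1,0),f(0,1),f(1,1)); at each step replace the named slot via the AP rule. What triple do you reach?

start (-5,3,0) = (f(1,0),f(0,1),f(1,1))
replace slot 2: 2·((-5)+0) − 3 = -13 → (-5,-13,0)
replace slot 1: 2·((-13)+0) − (-5) = -21 → (-21,-13,0)
replace slot 2: 2·((-21)+0) − (-13) = -29 → (-21,-29,0)
replace slot 1: 2·((-29)+0) − (-21) = -37 → (-37,-29,0)

-37,-29,0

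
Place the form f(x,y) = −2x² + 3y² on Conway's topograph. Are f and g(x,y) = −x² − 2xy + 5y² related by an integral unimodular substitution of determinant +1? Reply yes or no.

D₁ = 24, D₂ = 24
river cycle of f (length 2): (-2, 4, 1), (1, 4, -2)
river cycle of g (length 2): (-1, 4, 2), (2, 4, -1)
cycles differ ⇒ inequivalent

no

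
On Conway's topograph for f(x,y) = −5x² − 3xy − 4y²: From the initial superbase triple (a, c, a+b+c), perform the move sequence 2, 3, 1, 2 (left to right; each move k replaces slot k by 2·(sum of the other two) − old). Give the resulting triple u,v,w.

start (-5,-4,-12) = (f(1,0),f(0,1),f(1,1))
replace slot 2: 2·((-5)+(-12)) − (-4) = -30 → (-5,-30,-12)
replace slot 3: 2·((-5)+(-30)) − (-12) = -58 → (-5,-30,-58)
replace slot 1: 2·((-30)+(-58)) − (-5) = -171 → (-171,-30,-58)
replace slot 2: 2·((-171)+(-58)) − (-30) = -428 → (-171,-428,-58)

-171,-428,-58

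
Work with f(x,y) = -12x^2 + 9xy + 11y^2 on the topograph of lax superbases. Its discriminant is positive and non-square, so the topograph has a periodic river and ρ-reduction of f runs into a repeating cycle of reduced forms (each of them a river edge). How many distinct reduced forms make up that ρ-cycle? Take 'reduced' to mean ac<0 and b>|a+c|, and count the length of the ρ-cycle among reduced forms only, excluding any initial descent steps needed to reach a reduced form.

D = 609, ⌊√D⌋ = 24
river: ρ → (11,13,-10)
river: ρ → (-10,7,14)
river: ρ → (14,21,-3)
river: ρ → (-3,21,14)
river: ρ → (14,7,-10)
river: ρ → (-10,13,11)
river: ρ → (11,9,-12)
river: ρ → (-12,15,8)
river: ρ → (8,17,-10)
river: ρ → (-10,23,2)
river: ρ → (2,21,-21)
river: ρ → (-21,21,2)
river: ρ → (2,23,-10)
river: ρ → (-10,17,8)
river: ρ → (8,15,-12)
river: ρ → (-12,9,11)
ρ-cycle length = 16 (tail of 0 descent steps not counted)

16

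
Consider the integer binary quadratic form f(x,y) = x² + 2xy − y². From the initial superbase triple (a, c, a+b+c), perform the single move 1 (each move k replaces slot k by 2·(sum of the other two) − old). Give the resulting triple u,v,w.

start (1,-1,2) = (f(1,0),f(0,1),f(1,1))
replace slot 1: 2·((-1)+2) − 1 = 1 → (1,-1,2)

1,-1,2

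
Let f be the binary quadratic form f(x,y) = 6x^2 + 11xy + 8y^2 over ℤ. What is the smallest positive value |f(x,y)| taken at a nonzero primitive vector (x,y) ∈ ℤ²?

translate: b→-1 (≡11 mod 12), so (6,11,8)→(6,-1,3)
flip: (6,-1,3)→(3,1,6)
reduced (well bottom): (3,1,6) with a≤c, −a<b≤a
well minimum = a = 3

3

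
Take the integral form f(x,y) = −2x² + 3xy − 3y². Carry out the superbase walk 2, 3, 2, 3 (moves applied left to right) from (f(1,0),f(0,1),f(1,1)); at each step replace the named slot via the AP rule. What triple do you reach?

start (-2,-3,-2) = (f(1,0),f(0,1),f(1,1))
replace slot 2: 2·((-2)+(-2)) − (-3) = -5 → (-2,-5,-2)
replace slot 3: 2·((-2)+(-5)) − (-2) = -12 → (-2,-5,-12)
replace slot 2: 2·((-2)+(-12)) − (-5) = -23 → (-2,-23,-12)
replace slot 3: 2·((-2)+(-23)) − (-12) = -38 → (-2,-23,-38)

-2,-23,-38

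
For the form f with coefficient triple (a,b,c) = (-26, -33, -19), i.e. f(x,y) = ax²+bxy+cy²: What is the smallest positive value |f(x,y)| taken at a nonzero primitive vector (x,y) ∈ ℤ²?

translate: b→-19 (≡33 mod 52), so (26,33,19)→(26,-19,12)
flip: (26,-19,12)→(12,19,26)
translate: b→-5 (≡19 mod 24), so (12,19,26)→(12,-5,19)
reduced (well bottom): (12,-5,19) with a≤c, −a<b≤a
well minimum |f| = |-12| = 12 (negative-definite)

12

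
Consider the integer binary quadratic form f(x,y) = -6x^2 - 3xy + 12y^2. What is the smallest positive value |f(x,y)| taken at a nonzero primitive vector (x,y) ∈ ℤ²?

descent: ρ → (12,3,-6)
descent: ρ → (-6,9,9)  [lands on river]
river: ρ → (9,9,-6)
river: ρ → (-6,15,3)
river: ρ → (3,15,-6)
closes: descent 2, river 4
min |a| on river = 3

3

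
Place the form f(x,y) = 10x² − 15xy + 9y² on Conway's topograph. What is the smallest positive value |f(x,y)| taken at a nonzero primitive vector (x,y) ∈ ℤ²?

translate: b→5 (≡-15 mod 20), so (10,-15,9)→(10,5,4)
flip: (10,5,4)→(4,-5,10)
translate: b→3 (≡-5 mod 8), so (4,-5,10)→(4,3,9)
reduced (well bottom): (4,3,9) with a≤c, −a<b≤a
well minimum = a = 4

4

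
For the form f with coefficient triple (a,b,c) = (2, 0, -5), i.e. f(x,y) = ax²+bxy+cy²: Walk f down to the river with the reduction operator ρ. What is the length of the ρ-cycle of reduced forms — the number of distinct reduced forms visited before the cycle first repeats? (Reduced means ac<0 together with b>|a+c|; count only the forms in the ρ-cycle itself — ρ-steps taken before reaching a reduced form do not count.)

D = 40, ⌊√D⌋ = 6
descent: ρ → (-5,0,2)
descent: ρ → (2,4,-3)  [lands on river]
river: ρ → (-3,2,3)
river: ρ → (3,4,-2)
river: ρ → (-2,4,3)
river: ρ → (3,2,-3)
river: ρ → (-3,4,2)
ρ-cycle length = 6 (tail of 2 descent steps not counted)

6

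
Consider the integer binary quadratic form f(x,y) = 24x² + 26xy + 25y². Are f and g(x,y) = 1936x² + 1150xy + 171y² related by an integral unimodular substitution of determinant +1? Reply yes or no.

D₁ = -1724, D₂ = -1724
f: translate: b→-22 (≡26 mod 48), so (24,26,25)→(24,-22,23)
f: flip: (24,-22,23)→(23,22,24)
f: reduced (well bottom): (23,22,24) with a≤c, −a<b≤a
g: flip: (1936,1150,171)→(171,-1150,1936)
g: translate: b→-124 (≡-1150 mod 342), so (171,-1150,1936)→(171,-124,25)
g: flip: (171,-124,25)→(25,124,171)
g: translate: b→24 (≡124 mod 50), so (25,124,171)→(25,24,23)
g: flip: (25,24,23)→(23,-24,25)
g: translate: b→22 (≡-24 mod 46), so (23,-24,25)→(23,22,24)
g: reduced (well bottom): (23,22,24) with a≤c, −a<b≤a
reduced forms (23, 22, 24) vs (23, 22, 24) ⇒ equivalent

yes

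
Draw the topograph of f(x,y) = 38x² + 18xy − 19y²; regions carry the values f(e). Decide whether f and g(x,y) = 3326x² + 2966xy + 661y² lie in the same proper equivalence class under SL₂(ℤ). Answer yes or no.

D₁ = 3212, D₂ = 3212
river cycle of f (length 6): (-19, 20, 37), (37, 54, -2), (-2, 54, 37), (37, 20, -19), (-19, 56, 1), (1, 56, -19)
river cycle of g (length 6): (-19, 20, 37), (37, 54, -2), (-2, 54, 37), (37, 20, -19), (-19, 56, 1), (1, 56, -19)
cycles coincide ⇒ equivalent

yes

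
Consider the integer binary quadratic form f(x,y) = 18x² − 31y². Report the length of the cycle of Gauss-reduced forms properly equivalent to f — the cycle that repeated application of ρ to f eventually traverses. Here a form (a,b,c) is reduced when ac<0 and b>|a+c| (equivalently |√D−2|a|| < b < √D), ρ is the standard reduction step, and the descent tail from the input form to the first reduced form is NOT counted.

D = 2232, ⌊√D⌋ = 47
descent: ρ → (-31,0,18)
descent: ρ → (18,36,-13)  [lands on river]
river: ρ → (-13,42,9)
river: ρ → (9,30,-37)
river: ρ → (-37,44,2)
river: ρ → (2,44,-37)
river: ρ → (-37,30,9)
river: ρ → (9,42,-13)
river: ρ → (-13,36,18)
ρ-cycle length = 8 (tail of 2 descent steps not counted)

8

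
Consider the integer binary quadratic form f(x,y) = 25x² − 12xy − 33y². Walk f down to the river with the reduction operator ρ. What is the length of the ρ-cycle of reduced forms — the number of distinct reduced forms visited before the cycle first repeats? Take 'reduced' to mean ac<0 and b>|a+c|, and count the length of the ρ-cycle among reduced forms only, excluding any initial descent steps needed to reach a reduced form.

D = 3444, ⌊√D⌋ = 58
descent: ρ → (-33,12,25)  [lands on river]
river: ρ → (25,38,-20)
river: ρ → (-20,42,21)
river: ρ → (21,42,-20)
river: ρ → (-20,38,25)
river: ρ → (25,12,-33)
river: ρ → (-33,54,4)
river: ρ → (4,58,-5)
river: ρ → (-5,52,37)
river: ρ → (37,22,-20)
river: ρ → (-20,58,1)
river: ρ → (1,58,-20)
river: ρ → (-20,22,37)
river: ρ → (37,52,-5)
river: ρ → (-5,58,4)
river: ρ → (4,54,-33)
ρ-cycle length = 16 (tail of 1 descent step not counted)

16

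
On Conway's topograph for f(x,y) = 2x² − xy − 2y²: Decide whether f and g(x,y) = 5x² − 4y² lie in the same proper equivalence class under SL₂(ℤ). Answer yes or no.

D₁ = 17, D₂ = 80
discriminants differ ⇒ not SL₂(ℤ)-equivalent

no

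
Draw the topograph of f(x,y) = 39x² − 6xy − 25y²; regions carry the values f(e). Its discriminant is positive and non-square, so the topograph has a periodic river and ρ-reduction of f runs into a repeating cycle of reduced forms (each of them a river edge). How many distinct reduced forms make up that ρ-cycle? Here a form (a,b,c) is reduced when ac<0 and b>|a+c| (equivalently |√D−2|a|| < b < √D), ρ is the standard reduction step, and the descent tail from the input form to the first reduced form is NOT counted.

D = 3936, ⌊√D⌋ = 62
descent: ρ → (-25,56,8)  [lands on river]
river: ρ → (8,56,-25)
river: ρ → (-25,44,20)
river: ρ → (20,36,-33)
river: ρ → (-33,30,23)
river: ρ → (23,62,-1)
river: ρ → (-1,62,23)
river: ρ → (23,30,-33)
river: ρ → (-33,36,20)
river: ρ → (20,44,-25)
ρ-cycle length = 10 (tail of 1 descent step not counted)

10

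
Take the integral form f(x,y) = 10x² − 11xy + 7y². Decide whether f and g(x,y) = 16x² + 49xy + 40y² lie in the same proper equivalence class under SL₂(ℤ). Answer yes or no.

D₁ = -159, D₂ = -159
f: translate: b→9 (≡-11 mod 20), so (10,-11,7)→(10,9,6)
f: flip: (10,9,6)→(6,-9,10)
f: translate: b→3 (≡-9 mod 12), so (6,-9,10)→(6,3,7)
f: reduced (well bottom): (6,3,7) with a≤c, −a<b≤a
g: translate: b→-15 (≡49 mod 32), so (16,49,40)→(16,-15,6)
g: flip: (16,-15,6)→(6,15,16)
g: translate: b→3 (≡15 mod 12), so (6,15,16)→(6,3,7)
g: reduced (well bottom): (6,3,7) with a≤c, −a<b≤a
reduced forms (6, 3, 7) vs (6, 3, 7) ⇒ equivalent

yes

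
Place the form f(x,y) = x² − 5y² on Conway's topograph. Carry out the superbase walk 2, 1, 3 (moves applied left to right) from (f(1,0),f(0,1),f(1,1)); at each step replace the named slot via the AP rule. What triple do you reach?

start (1,-5,-4) = (f(1,0),f(0,1),f(1,1))
replace slot 2: 2·(1+(-4)) − (-5) = -1 → (1,-1,-4)
replace slot 1: 2·((-1)+(-4)) − 1 = -11 → (-11,-1,-4)
replace slot 3: 2·((-11)+(-1)) − (-4) = -20 → (-11,-1,-20)

-11,-1,-20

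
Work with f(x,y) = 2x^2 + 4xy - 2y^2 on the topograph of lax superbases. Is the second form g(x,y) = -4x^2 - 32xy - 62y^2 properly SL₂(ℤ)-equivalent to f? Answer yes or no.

D₁ = 32, D₂ = 32
river cycle of f (length 2): (-2, 4, 2), (2, 4, -2)
river cycle of g (length 2): (2, 4, -2), (-2, 4, 2)
cycles coincide ⇒ equivalent

yes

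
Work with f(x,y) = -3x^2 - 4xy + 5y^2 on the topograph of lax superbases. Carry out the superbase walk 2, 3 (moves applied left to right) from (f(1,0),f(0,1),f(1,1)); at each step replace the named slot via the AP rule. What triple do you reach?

start (-3,5,-2) = (f(1,0),f(0,1),f(1,1))
replace slot 2: 2·((-3)+(-2)) − 5 = -15 → (-3,-15,-2)
replace slot 3: 2·((-3)+(-15)) − (-2) = -34 → (-3,-15,-34)

-3,-15,-34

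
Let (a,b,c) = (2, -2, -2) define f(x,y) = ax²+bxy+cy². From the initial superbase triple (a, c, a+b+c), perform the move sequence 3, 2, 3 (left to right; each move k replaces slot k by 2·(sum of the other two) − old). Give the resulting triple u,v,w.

start (2,-2,-2) = (f(1,0),f(0,1),f(1,1))
replace slot 3: 2·(2+(-2)) − (-2) = 2 → (2,-2,2)
replace slot 2: 2·(2+2) − (-2) = 10 → (2,10,2)
replace slot 3: 2·(2+10) − 2 = 22 → (2,10,22)

2,10,22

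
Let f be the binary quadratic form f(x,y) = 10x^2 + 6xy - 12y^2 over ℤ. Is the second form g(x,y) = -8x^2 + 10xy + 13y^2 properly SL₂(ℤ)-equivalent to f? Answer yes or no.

D₁ = 516, D₂ = 516
river cycle of f (length 10): (-12, 18, 4), (4, 22, -2), (-2, 22, 4), (4, 18, -12), (-12, 6, 10), (10, 14, -8), (-8, 18, 6), (6, 18, -8), (-8, 14, 10), (10, 6, -12)
river cycle of g (length 10): (13, 16, -5), (-5, 14, 16), (16, 18, -3), (-3, 18, 16), (16, 14, -5), (-5, 16, 13), (13, 10, -8), (-8, 22, 1), (1, 22, -8), (-8, 10, 13)
cycles differ ⇒ inequivalent

no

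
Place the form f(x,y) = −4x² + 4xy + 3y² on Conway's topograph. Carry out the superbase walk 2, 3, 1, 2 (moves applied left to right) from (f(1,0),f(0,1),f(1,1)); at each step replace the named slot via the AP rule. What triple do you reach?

start (-4,3,3) = (f(1,0),f(0,1),f(1,1))
replace slot 2: 2·((-4)+3) − 3 = -5 → (-4,-5,3)
replace slot 3: 2·((-4)+(-5)) − 3 = -21 → (-4,-5,-21)
replace slot 1: 2·((-5)+(-21)) − (-4) = -48 → (-48,-5,-21)
replace slot 2: 2·((-48)+(-21)) − (-5) = -133 → (-48,-133,-21)

-48,-133,-21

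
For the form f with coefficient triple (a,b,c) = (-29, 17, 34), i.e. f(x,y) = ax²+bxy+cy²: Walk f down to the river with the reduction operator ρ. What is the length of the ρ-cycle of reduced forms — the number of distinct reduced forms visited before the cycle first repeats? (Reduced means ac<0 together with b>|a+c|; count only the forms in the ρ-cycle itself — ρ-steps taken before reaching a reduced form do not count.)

D = 4233, ⌊√D⌋ = 65
river: ρ → (34,51,-12)
river: ρ → (-12,45,46)
river: ρ → (46,47,-11)
river: ρ → (-11,63,6)
river: ρ → (6,57,-41)
river: ρ → (-41,25,22)
river: ρ → (22,63,-3)
river: ρ → (-3,63,22)
river: ρ → (22,25,-41)
river: ρ → (-41,57,6)
river: ρ → (6,63,-11)
river: ρ → (-11,47,46)
river: ρ → (46,45,-12)
river: ρ → (-12,51,34)
river: ρ → (34,17,-29)
river: ρ → (-29,41,22)
river: ρ → (22,47,-23)
river: ρ → (-23,45,24)
river: ρ → (24,51,-17)
river: ρ → (-17,51,24)
river: ρ → (24,45,-23)
river: ρ → (-23,47,22)
river: ρ → (22,41,-29)
river: ρ → (-29,17,34)
ρ-cycle length = 24 (tail of 0 descent steps not counted)

24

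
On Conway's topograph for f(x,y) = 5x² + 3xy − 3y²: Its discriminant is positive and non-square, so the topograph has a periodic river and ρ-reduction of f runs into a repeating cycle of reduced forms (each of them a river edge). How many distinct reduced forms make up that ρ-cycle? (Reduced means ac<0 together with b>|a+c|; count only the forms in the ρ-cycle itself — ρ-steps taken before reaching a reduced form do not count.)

D = 69, ⌊√D⌋ = 8
river: ρ → (-3,3,5)
river: ρ → (5,7,-1)
river: ρ → (-1,7,5)
river: ρ → (5,3,-3)
ρ-cycle length = 4 (tail of 0 descent steps not counted)

4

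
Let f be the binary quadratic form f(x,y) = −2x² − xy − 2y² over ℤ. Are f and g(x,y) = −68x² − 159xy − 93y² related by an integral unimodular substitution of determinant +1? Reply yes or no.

D₁ = -15, D₂ = -15
f is negative-definite; reduce −f:
−f: reduced (well bottom): (2,1,2) with a≤c, −a<b≤a
flip sign back: reduced form of f is (-2,-1,-2)
g is negative-definite; reduce −g:
−g: translate: b→23 (≡159 mod 136), so (68,159,93)→(68,23,2)
−g: flip: (68,23,2)→(2,-23,68)
−g: translate: b→1 (≡-23 mod 4), so (2,-23,68)→(2,1,2)
−g: reduced (well bottom): (2,1,2) with a≤c, −a<b≤a
flip sign back: reduced form of g is (-2,-1,-2)
reduced forms (-2, -1, -2) vs (-2, -1, -2) ⇒ equivalent

yes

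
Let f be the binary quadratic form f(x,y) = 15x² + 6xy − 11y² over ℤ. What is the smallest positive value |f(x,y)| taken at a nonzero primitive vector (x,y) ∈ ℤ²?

river: ρ → (-11,16,10)
river: ρ → (10,24,-3)
river: ρ → (-3,24,10)
river: ρ → (10,16,-11)
river: ρ → (-11,6,15)
river: ρ → (15,24,-2)
river: ρ → (-2,24,15)
river: ρ → (15,6,-11)
closes: descent 0, river 8
min |a| on river = 2

2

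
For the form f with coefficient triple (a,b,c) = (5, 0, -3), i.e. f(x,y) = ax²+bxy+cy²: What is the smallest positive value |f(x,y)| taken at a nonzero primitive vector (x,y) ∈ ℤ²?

descent: ρ → (-3,6,2)  [lands on river]
river: ρ → (2,6,-3)
closes: descent 1, river 2
min |a| on river = 2

2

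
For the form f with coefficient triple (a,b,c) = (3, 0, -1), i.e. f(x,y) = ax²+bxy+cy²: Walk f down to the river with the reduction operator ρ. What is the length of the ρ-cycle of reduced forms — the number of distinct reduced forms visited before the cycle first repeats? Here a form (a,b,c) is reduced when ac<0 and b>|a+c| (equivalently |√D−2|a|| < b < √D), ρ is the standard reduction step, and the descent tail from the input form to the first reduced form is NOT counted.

D = 12, ⌊√D⌋ = 3
descent: ρ → (-1,2,2)  [lands on river]
river: ρ → (2,2,-1)
ρ-cycle length = 2 (tail of 1 descent step not counted)

2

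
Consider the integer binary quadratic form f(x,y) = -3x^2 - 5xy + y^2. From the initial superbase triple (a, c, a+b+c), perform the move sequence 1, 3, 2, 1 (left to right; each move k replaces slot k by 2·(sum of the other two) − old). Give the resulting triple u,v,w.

start (-3,1,-7) = (f(1,0),f(0,1),f(1,1))
replace slot 1: 2·(1+(-7)) − (-3) = -9 → (-9,1,-7)
replace slot 3: 2·((-9)+1) − (-7) = -9 → (-9,1,-9)
replace slot 2: 2·((-9)+(-9)) − 1 = -37 → (-9,-37,-9)
replace slot 1: 2·((-37)+(-9)) − (-9) = -83 → (-83,-37,-9)

-83,-37,-9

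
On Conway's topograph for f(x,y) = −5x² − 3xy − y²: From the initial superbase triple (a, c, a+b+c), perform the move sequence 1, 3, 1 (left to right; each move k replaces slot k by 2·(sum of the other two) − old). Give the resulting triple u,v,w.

start (-5,-1,-9) = (f(1,0),f(0,1),f(1,1))
replace slot 1: 2·((-1)+(-9)) − (-5) = -15 → (-15,-1,-9)
replace slot 3: 2·((-15)+(-1)) − (-9) = -23 → (-15,-1,-23)
replace slot 1: 2·((-1)+(-23)) − (-15) = -33 → (-33,-1,-23)

-33,-1,-23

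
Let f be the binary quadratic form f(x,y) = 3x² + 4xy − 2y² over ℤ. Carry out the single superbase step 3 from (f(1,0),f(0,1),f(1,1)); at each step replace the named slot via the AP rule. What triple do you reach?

start (3,-2,5) = (f(1,0),f(0,1),f(1,1))
replace slot 3: 2·(3+(-2)) − 5 = -3 → (3,-2,-3)

3,-2,-3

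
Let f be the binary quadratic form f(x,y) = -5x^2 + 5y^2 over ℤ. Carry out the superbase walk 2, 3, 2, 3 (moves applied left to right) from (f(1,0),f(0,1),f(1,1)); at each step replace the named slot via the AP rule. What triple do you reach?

start (-5,5,0) = (f(1,0),f(0,1),f(1,1))
replace slot 2: 2·((-5)+0) − 5 = -15 → (-5,-15,0)
replace slot 3: 2·((-5)+(-15)) − 0 = -40 → (-5,-15,-40)
replace slot 2: 2·((-5)+(-40)) − (-15) = -75 → (-5,-75,-40)
replace slot 3: 2·((-5)+(-75)) − (-40) = -120 → (-5,-75,-120)

-5,-75,-120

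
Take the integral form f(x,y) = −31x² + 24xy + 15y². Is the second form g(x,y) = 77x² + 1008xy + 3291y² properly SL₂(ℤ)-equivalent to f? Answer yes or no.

D₁ = 2436, D₂ = 2436
river cycle of f (length 12): (15, 36, -19), (-19, 40, 11), (11, 48, -3), (-3, 48, 11), (11, 40, -19), (-19, 36, 15), (15, 24, -31), (-31, 38, 8), (8, 42, -21), (-21, 42, 8), … (2 more)
river cycle of g (length 12): (8, 38, -31), (-31, 24, 15), (15, 36, -19), (-19, 40, 11), (11, 48, -3), (-3, 48, 11), (11, 40, -19), (-19, 36, 15), (15, 24, -31), (-31, 38, 8), … (2 more)
cycles coincide ⇒ equivalent

yes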